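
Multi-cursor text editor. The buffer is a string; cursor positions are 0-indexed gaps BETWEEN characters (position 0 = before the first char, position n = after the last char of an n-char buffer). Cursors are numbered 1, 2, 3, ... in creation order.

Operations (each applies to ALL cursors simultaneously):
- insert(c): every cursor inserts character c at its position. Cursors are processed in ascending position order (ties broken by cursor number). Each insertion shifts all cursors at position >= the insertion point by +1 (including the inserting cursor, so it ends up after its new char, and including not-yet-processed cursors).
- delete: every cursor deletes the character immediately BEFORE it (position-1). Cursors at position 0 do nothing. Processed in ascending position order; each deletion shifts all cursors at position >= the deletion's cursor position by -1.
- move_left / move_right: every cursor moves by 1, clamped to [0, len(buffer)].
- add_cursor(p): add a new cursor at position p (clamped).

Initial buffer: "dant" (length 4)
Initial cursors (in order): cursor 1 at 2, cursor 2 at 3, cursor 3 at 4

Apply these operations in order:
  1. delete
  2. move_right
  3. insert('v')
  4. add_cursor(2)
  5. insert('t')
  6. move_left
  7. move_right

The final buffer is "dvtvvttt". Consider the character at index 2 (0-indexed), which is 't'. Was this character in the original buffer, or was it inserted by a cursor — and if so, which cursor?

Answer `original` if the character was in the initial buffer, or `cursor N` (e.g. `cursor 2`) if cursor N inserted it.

Answer: cursor 4

Derivation:
After op 1 (delete): buffer="d" (len 1), cursors c1@1 c2@1 c3@1, authorship .
After op 2 (move_right): buffer="d" (len 1), cursors c1@1 c2@1 c3@1, authorship .
After op 3 (insert('v')): buffer="dvvv" (len 4), cursors c1@4 c2@4 c3@4, authorship .123
After op 4 (add_cursor(2)): buffer="dvvv" (len 4), cursors c4@2 c1@4 c2@4 c3@4, authorship .123
After op 5 (insert('t')): buffer="dvtvvttt" (len 8), cursors c4@3 c1@8 c2@8 c3@8, authorship .1423123
After op 6 (move_left): buffer="dvtvvttt" (len 8), cursors c4@2 c1@7 c2@7 c3@7, authorship .1423123
After op 7 (move_right): buffer="dvtvvttt" (len 8), cursors c4@3 c1@8 c2@8 c3@8, authorship .1423123
Authorship (.=original, N=cursor N): . 1 4 2 3 1 2 3
Index 2: author = 4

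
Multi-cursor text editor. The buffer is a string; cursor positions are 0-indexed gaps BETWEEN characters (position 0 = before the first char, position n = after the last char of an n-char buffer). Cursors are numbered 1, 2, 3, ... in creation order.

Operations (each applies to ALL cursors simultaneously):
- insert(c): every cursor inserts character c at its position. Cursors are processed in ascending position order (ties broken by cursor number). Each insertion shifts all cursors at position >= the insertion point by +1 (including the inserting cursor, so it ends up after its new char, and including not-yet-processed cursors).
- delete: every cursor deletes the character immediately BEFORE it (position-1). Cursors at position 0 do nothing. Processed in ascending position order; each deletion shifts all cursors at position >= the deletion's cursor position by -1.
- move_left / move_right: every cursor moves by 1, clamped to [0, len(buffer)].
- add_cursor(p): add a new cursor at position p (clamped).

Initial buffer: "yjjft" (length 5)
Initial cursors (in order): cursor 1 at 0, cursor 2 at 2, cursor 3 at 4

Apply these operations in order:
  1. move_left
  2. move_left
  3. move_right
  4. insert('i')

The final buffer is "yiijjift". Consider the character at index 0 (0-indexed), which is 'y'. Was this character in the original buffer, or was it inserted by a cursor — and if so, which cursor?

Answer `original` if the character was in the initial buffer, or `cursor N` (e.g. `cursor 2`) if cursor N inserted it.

After op 1 (move_left): buffer="yjjft" (len 5), cursors c1@0 c2@1 c3@3, authorship .....
After op 2 (move_left): buffer="yjjft" (len 5), cursors c1@0 c2@0 c3@2, authorship .....
After op 3 (move_right): buffer="yjjft" (len 5), cursors c1@1 c2@1 c3@3, authorship .....
After op 4 (insert('i')): buffer="yiijjift" (len 8), cursors c1@3 c2@3 c3@6, authorship .12..3..
Authorship (.=original, N=cursor N): . 1 2 . . 3 . .
Index 0: author = original

Answer: original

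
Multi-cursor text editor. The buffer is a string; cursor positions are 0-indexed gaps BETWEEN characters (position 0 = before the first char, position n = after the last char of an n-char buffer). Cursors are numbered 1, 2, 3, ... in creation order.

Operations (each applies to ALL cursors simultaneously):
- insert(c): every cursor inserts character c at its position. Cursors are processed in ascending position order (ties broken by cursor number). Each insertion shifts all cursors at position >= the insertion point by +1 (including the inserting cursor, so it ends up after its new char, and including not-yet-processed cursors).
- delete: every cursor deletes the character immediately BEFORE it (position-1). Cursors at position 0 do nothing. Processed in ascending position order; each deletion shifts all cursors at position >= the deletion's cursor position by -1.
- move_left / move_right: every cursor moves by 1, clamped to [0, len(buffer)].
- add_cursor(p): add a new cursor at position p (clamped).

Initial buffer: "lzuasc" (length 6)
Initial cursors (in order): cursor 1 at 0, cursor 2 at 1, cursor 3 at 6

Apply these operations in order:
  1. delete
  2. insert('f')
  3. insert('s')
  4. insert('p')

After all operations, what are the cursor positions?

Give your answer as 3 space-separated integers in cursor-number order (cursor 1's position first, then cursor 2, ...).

After op 1 (delete): buffer="zuas" (len 4), cursors c1@0 c2@0 c3@4, authorship ....
After op 2 (insert('f')): buffer="ffzuasf" (len 7), cursors c1@2 c2@2 c3@7, authorship 12....3
After op 3 (insert('s')): buffer="ffsszuasfs" (len 10), cursors c1@4 c2@4 c3@10, authorship 1212....33
After op 4 (insert('p')): buffer="ffssppzuasfsp" (len 13), cursors c1@6 c2@6 c3@13, authorship 121212....333

Answer: 6 6 13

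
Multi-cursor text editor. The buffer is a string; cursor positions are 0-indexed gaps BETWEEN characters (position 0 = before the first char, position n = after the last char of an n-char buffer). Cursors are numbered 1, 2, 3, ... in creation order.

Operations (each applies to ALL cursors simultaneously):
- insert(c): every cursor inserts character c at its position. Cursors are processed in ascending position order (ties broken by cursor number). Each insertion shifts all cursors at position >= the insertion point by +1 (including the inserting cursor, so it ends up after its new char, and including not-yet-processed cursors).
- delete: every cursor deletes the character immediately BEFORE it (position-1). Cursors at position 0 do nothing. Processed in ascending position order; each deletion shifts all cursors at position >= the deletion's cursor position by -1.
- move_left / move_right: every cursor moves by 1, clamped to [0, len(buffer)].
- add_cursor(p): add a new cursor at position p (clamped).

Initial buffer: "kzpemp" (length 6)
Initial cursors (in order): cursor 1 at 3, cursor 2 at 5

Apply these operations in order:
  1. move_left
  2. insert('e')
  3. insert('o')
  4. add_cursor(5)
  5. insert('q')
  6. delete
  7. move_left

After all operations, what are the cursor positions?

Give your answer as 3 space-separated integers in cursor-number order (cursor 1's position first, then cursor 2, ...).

Answer: 3 7 4

Derivation:
After op 1 (move_left): buffer="kzpemp" (len 6), cursors c1@2 c2@4, authorship ......
After op 2 (insert('e')): buffer="kzepeemp" (len 8), cursors c1@3 c2@6, authorship ..1..2..
After op 3 (insert('o')): buffer="kzeopeeomp" (len 10), cursors c1@4 c2@8, authorship ..11..22..
After op 4 (add_cursor(5)): buffer="kzeopeeomp" (len 10), cursors c1@4 c3@5 c2@8, authorship ..11..22..
After op 5 (insert('q')): buffer="kzeoqpqeeoqmp" (len 13), cursors c1@5 c3@7 c2@11, authorship ..111.3.222..
After op 6 (delete): buffer="kzeopeeomp" (len 10), cursors c1@4 c3@5 c2@8, authorship ..11..22..
After op 7 (move_left): buffer="kzeopeeomp" (len 10), cursors c1@3 c3@4 c2@7, authorship ..11..22..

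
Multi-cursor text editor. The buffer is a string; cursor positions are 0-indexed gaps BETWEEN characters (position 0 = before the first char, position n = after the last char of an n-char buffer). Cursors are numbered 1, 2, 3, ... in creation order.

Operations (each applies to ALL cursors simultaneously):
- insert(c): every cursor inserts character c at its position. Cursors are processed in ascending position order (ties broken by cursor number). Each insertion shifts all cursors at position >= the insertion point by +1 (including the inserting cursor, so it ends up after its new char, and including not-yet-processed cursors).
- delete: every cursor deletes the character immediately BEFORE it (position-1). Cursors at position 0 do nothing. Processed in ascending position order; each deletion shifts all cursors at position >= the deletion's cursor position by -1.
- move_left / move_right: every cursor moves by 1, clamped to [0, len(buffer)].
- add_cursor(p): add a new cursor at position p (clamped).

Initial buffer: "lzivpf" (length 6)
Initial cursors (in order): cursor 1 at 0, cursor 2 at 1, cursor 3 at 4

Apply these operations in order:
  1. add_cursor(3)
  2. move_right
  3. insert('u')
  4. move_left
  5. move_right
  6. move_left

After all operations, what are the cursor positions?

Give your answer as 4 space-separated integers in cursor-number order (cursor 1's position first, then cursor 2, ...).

Answer: 1 3 8 6

Derivation:
After op 1 (add_cursor(3)): buffer="lzivpf" (len 6), cursors c1@0 c2@1 c4@3 c3@4, authorship ......
After op 2 (move_right): buffer="lzivpf" (len 6), cursors c1@1 c2@2 c4@4 c3@5, authorship ......
After op 3 (insert('u')): buffer="luzuivupuf" (len 10), cursors c1@2 c2@4 c4@7 c3@9, authorship .1.2..4.3.
After op 4 (move_left): buffer="luzuivupuf" (len 10), cursors c1@1 c2@3 c4@6 c3@8, authorship .1.2..4.3.
After op 5 (move_right): buffer="luzuivupuf" (len 10), cursors c1@2 c2@4 c4@7 c3@9, authorship .1.2..4.3.
After op 6 (move_left): buffer="luzuivupuf" (len 10), cursors c1@1 c2@3 c4@6 c3@8, authorship .1.2..4.3.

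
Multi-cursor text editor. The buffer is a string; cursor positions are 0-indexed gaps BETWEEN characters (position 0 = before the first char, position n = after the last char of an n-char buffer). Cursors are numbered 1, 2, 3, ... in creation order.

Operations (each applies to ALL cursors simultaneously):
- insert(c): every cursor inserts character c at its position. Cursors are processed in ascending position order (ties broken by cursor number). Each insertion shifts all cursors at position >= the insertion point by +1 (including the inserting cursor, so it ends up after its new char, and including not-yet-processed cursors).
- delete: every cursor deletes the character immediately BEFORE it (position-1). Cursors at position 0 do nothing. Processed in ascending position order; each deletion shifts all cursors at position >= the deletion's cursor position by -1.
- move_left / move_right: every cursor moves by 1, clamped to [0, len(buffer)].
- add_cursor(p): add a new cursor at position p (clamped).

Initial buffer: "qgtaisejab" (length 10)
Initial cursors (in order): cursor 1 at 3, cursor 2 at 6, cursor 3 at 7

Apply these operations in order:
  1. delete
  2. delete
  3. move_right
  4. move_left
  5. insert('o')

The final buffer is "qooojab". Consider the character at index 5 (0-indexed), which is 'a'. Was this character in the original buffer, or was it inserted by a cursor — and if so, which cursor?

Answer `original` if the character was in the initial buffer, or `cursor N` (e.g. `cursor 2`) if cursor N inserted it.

Answer: original

Derivation:
After op 1 (delete): buffer="qgaijab" (len 7), cursors c1@2 c2@4 c3@4, authorship .......
After op 2 (delete): buffer="qjab" (len 4), cursors c1@1 c2@1 c3@1, authorship ....
After op 3 (move_right): buffer="qjab" (len 4), cursors c1@2 c2@2 c3@2, authorship ....
After op 4 (move_left): buffer="qjab" (len 4), cursors c1@1 c2@1 c3@1, authorship ....
After op 5 (insert('o')): buffer="qooojab" (len 7), cursors c1@4 c2@4 c3@4, authorship .123...
Authorship (.=original, N=cursor N): . 1 2 3 . . .
Index 5: author = original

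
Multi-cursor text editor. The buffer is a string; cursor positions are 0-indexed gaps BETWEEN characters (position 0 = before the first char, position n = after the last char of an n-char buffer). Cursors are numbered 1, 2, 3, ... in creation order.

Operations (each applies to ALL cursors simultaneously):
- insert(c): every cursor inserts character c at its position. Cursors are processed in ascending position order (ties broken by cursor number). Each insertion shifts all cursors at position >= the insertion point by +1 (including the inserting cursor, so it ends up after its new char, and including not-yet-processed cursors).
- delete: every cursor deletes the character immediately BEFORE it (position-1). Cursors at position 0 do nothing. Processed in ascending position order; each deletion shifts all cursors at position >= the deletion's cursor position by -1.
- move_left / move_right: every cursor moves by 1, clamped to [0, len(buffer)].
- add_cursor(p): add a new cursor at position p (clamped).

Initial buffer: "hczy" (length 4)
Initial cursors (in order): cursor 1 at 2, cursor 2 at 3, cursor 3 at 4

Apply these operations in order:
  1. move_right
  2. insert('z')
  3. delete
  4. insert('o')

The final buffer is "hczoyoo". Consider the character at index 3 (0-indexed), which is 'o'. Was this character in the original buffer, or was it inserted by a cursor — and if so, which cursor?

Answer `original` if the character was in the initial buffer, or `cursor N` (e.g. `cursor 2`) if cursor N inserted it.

Answer: cursor 1

Derivation:
After op 1 (move_right): buffer="hczy" (len 4), cursors c1@3 c2@4 c3@4, authorship ....
After op 2 (insert('z')): buffer="hczzyzz" (len 7), cursors c1@4 c2@7 c3@7, authorship ...1.23
After op 3 (delete): buffer="hczy" (len 4), cursors c1@3 c2@4 c3@4, authorship ....
After op 4 (insert('o')): buffer="hczoyoo" (len 7), cursors c1@4 c2@7 c3@7, authorship ...1.23
Authorship (.=original, N=cursor N): . . . 1 . 2 3
Index 3: author = 1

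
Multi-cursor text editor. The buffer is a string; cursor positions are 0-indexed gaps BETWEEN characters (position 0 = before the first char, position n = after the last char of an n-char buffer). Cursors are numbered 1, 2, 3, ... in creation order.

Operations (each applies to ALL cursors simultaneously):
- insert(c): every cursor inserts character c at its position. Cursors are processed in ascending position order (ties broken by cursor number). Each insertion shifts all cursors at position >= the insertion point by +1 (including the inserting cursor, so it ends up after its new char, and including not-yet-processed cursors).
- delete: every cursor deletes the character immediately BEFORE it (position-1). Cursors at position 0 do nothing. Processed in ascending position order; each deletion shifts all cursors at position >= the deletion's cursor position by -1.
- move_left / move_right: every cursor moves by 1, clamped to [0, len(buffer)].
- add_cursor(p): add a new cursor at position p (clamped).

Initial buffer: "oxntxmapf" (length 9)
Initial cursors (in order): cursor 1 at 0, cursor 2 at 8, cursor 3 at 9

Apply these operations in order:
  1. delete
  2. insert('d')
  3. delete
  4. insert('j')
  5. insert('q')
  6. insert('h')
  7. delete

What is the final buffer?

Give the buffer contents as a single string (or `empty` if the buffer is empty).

After op 1 (delete): buffer="oxntxma" (len 7), cursors c1@0 c2@7 c3@7, authorship .......
After op 2 (insert('d')): buffer="doxntxmadd" (len 10), cursors c1@1 c2@10 c3@10, authorship 1.......23
After op 3 (delete): buffer="oxntxma" (len 7), cursors c1@0 c2@7 c3@7, authorship .......
After op 4 (insert('j')): buffer="joxntxmajj" (len 10), cursors c1@1 c2@10 c3@10, authorship 1.......23
After op 5 (insert('q')): buffer="jqoxntxmajjqq" (len 13), cursors c1@2 c2@13 c3@13, authorship 11.......2323
After op 6 (insert('h')): buffer="jqhoxntxmajjqqhh" (len 16), cursors c1@3 c2@16 c3@16, authorship 111.......232323
After op 7 (delete): buffer="jqoxntxmajjqq" (len 13), cursors c1@2 c2@13 c3@13, authorship 11.......2323

Answer: jqoxntxmajjqq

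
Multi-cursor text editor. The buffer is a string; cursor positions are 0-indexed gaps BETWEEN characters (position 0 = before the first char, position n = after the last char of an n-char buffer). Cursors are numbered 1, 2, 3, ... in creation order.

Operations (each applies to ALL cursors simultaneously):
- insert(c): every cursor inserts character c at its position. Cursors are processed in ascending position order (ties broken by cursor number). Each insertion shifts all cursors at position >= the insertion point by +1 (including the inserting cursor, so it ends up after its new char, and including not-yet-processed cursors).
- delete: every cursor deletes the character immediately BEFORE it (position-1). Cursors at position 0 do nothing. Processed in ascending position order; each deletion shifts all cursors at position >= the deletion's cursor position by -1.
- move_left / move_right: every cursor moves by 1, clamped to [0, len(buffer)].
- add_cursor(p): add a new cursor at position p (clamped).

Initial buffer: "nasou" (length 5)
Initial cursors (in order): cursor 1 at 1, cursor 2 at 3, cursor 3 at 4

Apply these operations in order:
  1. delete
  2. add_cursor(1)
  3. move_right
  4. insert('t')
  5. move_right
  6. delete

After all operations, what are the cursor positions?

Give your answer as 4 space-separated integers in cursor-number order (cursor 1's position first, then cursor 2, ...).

After op 1 (delete): buffer="au" (len 2), cursors c1@0 c2@1 c3@1, authorship ..
After op 2 (add_cursor(1)): buffer="au" (len 2), cursors c1@0 c2@1 c3@1 c4@1, authorship ..
After op 3 (move_right): buffer="au" (len 2), cursors c1@1 c2@2 c3@2 c4@2, authorship ..
After op 4 (insert('t')): buffer="atuttt" (len 6), cursors c1@2 c2@6 c3@6 c4@6, authorship .1.234
After op 5 (move_right): buffer="atuttt" (len 6), cursors c1@3 c2@6 c3@6 c4@6, authorship .1.234
After op 6 (delete): buffer="at" (len 2), cursors c1@2 c2@2 c3@2 c4@2, authorship .1

Answer: 2 2 2 2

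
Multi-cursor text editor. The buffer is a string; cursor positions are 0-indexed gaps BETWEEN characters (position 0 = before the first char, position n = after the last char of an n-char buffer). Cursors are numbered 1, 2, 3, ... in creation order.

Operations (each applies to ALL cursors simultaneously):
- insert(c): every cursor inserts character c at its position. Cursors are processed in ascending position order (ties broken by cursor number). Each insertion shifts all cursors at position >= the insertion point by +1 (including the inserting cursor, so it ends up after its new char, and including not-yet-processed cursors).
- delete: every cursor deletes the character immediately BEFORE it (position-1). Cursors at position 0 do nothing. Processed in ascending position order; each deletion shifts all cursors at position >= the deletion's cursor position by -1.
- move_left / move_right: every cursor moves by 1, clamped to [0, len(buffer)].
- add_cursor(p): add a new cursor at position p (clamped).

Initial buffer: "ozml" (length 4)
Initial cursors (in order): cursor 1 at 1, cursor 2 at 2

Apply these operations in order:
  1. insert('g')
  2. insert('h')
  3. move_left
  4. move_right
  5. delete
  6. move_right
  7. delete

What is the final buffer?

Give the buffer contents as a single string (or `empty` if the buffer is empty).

Answer: oggl

Derivation:
After op 1 (insert('g')): buffer="ogzgml" (len 6), cursors c1@2 c2@4, authorship .1.2..
After op 2 (insert('h')): buffer="oghzghml" (len 8), cursors c1@3 c2@6, authorship .11.22..
After op 3 (move_left): buffer="oghzghml" (len 8), cursors c1@2 c2@5, authorship .11.22..
After op 4 (move_right): buffer="oghzghml" (len 8), cursors c1@3 c2@6, authorship .11.22..
After op 5 (delete): buffer="ogzgml" (len 6), cursors c1@2 c2@4, authorship .1.2..
After op 6 (move_right): buffer="ogzgml" (len 6), cursors c1@3 c2@5, authorship .1.2..
After op 7 (delete): buffer="oggl" (len 4), cursors c1@2 c2@3, authorship .12.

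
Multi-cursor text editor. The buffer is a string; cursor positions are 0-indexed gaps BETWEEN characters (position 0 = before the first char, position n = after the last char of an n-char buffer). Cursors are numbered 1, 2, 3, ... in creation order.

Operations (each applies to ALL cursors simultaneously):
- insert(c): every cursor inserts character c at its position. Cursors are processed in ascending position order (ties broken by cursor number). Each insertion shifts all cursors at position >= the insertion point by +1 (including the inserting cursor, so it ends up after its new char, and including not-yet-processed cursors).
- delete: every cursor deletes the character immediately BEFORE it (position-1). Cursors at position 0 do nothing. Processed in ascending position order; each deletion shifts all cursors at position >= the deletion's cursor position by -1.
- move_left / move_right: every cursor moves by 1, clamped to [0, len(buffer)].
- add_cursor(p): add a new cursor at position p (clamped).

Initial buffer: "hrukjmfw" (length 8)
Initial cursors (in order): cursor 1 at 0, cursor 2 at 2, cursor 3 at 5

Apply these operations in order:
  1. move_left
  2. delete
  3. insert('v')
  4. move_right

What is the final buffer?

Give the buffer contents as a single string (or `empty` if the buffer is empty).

After op 1 (move_left): buffer="hrukjmfw" (len 8), cursors c1@0 c2@1 c3@4, authorship ........
After op 2 (delete): buffer="rujmfw" (len 6), cursors c1@0 c2@0 c3@2, authorship ......
After op 3 (insert('v')): buffer="vvruvjmfw" (len 9), cursors c1@2 c2@2 c3@5, authorship 12..3....
After op 4 (move_right): buffer="vvruvjmfw" (len 9), cursors c1@3 c2@3 c3@6, authorship 12..3....

Answer: vvruvjmfw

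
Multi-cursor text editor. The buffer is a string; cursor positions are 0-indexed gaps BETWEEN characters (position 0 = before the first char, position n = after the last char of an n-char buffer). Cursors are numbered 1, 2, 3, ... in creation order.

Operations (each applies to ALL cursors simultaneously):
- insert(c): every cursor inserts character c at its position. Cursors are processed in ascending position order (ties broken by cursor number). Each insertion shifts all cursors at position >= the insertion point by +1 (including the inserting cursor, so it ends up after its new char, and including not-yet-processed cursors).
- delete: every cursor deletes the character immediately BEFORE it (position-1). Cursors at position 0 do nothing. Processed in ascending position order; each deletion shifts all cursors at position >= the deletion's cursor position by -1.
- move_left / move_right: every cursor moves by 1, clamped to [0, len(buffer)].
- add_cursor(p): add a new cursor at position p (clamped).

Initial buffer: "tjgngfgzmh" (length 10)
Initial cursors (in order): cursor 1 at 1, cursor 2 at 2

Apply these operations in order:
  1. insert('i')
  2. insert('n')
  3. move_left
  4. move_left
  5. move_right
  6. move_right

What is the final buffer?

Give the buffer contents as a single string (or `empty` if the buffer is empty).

Answer: tinjingngfgzmh

Derivation:
After op 1 (insert('i')): buffer="tijigngfgzmh" (len 12), cursors c1@2 c2@4, authorship .1.2........
After op 2 (insert('n')): buffer="tinjingngfgzmh" (len 14), cursors c1@3 c2@6, authorship .11.22........
After op 3 (move_left): buffer="tinjingngfgzmh" (len 14), cursors c1@2 c2@5, authorship .11.22........
After op 4 (move_left): buffer="tinjingngfgzmh" (len 14), cursors c1@1 c2@4, authorship .11.22........
After op 5 (move_right): buffer="tinjingngfgzmh" (len 14), cursors c1@2 c2@5, authorship .11.22........
After op 6 (move_right): buffer="tinjingngfgzmh" (len 14), cursors c1@3 c2@6, authorship .11.22........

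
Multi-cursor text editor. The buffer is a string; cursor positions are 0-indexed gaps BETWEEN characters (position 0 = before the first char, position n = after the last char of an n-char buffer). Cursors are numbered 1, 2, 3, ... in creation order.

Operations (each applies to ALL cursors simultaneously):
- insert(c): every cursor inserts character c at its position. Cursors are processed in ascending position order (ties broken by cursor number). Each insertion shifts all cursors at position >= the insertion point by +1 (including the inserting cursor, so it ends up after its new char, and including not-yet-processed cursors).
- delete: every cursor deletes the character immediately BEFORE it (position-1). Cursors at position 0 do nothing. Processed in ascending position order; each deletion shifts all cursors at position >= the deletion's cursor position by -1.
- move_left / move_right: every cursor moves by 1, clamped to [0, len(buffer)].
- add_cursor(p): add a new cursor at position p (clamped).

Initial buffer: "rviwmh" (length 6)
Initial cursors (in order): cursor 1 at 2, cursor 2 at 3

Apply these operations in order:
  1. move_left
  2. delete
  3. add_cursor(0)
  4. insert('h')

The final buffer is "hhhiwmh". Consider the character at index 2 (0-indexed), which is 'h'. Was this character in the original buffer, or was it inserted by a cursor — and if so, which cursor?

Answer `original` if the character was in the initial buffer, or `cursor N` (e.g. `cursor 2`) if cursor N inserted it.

After op 1 (move_left): buffer="rviwmh" (len 6), cursors c1@1 c2@2, authorship ......
After op 2 (delete): buffer="iwmh" (len 4), cursors c1@0 c2@0, authorship ....
After op 3 (add_cursor(0)): buffer="iwmh" (len 4), cursors c1@0 c2@0 c3@0, authorship ....
After op 4 (insert('h')): buffer="hhhiwmh" (len 7), cursors c1@3 c2@3 c3@3, authorship 123....
Authorship (.=original, N=cursor N): 1 2 3 . . . .
Index 2: author = 3

Answer: cursor 3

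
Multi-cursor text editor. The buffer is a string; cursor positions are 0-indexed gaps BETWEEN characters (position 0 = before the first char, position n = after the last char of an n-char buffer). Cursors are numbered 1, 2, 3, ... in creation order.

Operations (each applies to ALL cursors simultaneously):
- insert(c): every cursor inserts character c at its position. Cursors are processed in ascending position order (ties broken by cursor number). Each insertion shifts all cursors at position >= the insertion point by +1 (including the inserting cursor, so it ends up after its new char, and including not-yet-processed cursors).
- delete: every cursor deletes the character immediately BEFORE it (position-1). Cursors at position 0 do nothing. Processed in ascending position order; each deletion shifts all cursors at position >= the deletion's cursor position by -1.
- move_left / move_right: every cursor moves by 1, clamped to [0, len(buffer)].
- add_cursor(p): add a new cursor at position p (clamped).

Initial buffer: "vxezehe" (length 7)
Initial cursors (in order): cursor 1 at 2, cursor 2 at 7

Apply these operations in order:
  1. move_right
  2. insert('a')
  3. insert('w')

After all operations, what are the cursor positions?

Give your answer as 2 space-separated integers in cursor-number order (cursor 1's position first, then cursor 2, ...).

Answer: 5 11

Derivation:
After op 1 (move_right): buffer="vxezehe" (len 7), cursors c1@3 c2@7, authorship .......
After op 2 (insert('a')): buffer="vxeazehea" (len 9), cursors c1@4 c2@9, authorship ...1....2
After op 3 (insert('w')): buffer="vxeawzeheaw" (len 11), cursors c1@5 c2@11, authorship ...11....22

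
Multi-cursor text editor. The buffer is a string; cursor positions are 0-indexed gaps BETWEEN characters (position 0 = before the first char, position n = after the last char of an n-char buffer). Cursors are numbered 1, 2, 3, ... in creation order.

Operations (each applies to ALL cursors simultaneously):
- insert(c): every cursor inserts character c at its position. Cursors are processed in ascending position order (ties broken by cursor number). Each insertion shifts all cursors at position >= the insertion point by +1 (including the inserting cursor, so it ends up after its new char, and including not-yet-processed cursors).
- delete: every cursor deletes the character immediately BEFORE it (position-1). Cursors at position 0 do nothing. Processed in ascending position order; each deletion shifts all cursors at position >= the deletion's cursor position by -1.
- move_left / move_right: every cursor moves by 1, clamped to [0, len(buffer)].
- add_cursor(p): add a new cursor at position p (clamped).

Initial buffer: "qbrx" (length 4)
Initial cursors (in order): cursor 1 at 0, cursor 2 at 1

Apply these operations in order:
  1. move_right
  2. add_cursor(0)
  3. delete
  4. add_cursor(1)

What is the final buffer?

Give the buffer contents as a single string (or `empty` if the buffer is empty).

After op 1 (move_right): buffer="qbrx" (len 4), cursors c1@1 c2@2, authorship ....
After op 2 (add_cursor(0)): buffer="qbrx" (len 4), cursors c3@0 c1@1 c2@2, authorship ....
After op 3 (delete): buffer="rx" (len 2), cursors c1@0 c2@0 c3@0, authorship ..
After op 4 (add_cursor(1)): buffer="rx" (len 2), cursors c1@0 c2@0 c3@0 c4@1, authorship ..

Answer: rx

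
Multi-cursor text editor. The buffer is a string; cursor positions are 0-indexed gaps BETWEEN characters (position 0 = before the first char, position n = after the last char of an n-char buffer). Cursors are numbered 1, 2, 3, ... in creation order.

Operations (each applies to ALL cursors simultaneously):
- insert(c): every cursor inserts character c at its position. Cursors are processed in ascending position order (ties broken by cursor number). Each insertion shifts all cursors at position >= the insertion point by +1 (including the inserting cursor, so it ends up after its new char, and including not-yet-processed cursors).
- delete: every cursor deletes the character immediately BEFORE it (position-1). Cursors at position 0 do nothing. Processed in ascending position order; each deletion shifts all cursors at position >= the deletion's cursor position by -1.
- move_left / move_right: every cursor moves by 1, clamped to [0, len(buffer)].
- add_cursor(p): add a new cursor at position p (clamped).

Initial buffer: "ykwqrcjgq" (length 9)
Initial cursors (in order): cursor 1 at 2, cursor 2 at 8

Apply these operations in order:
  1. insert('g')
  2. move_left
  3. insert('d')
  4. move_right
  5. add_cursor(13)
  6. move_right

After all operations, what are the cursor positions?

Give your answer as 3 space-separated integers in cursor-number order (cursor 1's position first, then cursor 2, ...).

Answer: 5 13 13

Derivation:
After op 1 (insert('g')): buffer="ykgwqrcjggq" (len 11), cursors c1@3 c2@10, authorship ..1......2.
After op 2 (move_left): buffer="ykgwqrcjggq" (len 11), cursors c1@2 c2@9, authorship ..1......2.
After op 3 (insert('d')): buffer="ykdgwqrcjgdgq" (len 13), cursors c1@3 c2@11, authorship ..11......22.
After op 4 (move_right): buffer="ykdgwqrcjgdgq" (len 13), cursors c1@4 c2@12, authorship ..11......22.
After op 5 (add_cursor(13)): buffer="ykdgwqrcjgdgq" (len 13), cursors c1@4 c2@12 c3@13, authorship ..11......22.
After op 6 (move_right): buffer="ykdgwqrcjgdgq" (len 13), cursors c1@5 c2@13 c3@13, authorship ..11......22.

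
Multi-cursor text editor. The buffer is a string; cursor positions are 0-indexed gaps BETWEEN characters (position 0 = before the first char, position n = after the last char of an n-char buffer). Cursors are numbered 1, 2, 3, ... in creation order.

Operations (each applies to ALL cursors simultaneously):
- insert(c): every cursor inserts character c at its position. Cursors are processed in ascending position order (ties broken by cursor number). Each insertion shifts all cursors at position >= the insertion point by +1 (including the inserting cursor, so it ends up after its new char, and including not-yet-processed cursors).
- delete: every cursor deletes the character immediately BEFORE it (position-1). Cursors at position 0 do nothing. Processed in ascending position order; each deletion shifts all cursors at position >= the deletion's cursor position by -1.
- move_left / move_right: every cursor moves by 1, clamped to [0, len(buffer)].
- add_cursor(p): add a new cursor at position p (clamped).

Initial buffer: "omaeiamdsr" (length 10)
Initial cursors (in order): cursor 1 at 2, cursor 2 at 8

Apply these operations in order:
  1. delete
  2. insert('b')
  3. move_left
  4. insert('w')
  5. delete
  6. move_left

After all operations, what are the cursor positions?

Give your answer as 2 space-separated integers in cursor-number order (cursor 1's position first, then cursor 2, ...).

Answer: 0 6

Derivation:
After op 1 (delete): buffer="oaeiamsr" (len 8), cursors c1@1 c2@6, authorship ........
After op 2 (insert('b')): buffer="obaeiambsr" (len 10), cursors c1@2 c2@8, authorship .1.....2..
After op 3 (move_left): buffer="obaeiambsr" (len 10), cursors c1@1 c2@7, authorship .1.....2..
After op 4 (insert('w')): buffer="owbaeiamwbsr" (len 12), cursors c1@2 c2@9, authorship .11.....22..
After op 5 (delete): buffer="obaeiambsr" (len 10), cursors c1@1 c2@7, authorship .1.....2..
After op 6 (move_left): buffer="obaeiambsr" (len 10), cursors c1@0 c2@6, authorship .1.....2..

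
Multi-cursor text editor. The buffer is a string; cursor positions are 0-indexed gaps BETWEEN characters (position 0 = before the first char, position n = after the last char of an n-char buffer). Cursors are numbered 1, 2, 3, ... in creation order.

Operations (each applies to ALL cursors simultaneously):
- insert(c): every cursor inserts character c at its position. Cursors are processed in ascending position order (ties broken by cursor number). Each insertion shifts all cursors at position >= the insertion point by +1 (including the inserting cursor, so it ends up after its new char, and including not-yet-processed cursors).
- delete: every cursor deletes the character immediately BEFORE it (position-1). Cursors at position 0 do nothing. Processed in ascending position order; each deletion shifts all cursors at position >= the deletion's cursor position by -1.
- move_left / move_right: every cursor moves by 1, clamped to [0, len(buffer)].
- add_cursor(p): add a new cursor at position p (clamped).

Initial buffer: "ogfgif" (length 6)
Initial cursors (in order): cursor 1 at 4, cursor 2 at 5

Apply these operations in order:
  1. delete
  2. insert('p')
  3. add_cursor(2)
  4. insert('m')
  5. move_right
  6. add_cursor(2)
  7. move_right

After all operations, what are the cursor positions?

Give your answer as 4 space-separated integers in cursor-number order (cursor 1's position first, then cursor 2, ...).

After op 1 (delete): buffer="ogff" (len 4), cursors c1@3 c2@3, authorship ....
After op 2 (insert('p')): buffer="ogfppf" (len 6), cursors c1@5 c2@5, authorship ...12.
After op 3 (add_cursor(2)): buffer="ogfppf" (len 6), cursors c3@2 c1@5 c2@5, authorship ...12.
After op 4 (insert('m')): buffer="ogmfppmmf" (len 9), cursors c3@3 c1@8 c2@8, authorship ..3.1212.
After op 5 (move_right): buffer="ogmfppmmf" (len 9), cursors c3@4 c1@9 c2@9, authorship ..3.1212.
After op 6 (add_cursor(2)): buffer="ogmfppmmf" (len 9), cursors c4@2 c3@4 c1@9 c2@9, authorship ..3.1212.
After op 7 (move_right): buffer="ogmfppmmf" (len 9), cursors c4@3 c3@5 c1@9 c2@9, authorship ..3.1212.

Answer: 9 9 5 3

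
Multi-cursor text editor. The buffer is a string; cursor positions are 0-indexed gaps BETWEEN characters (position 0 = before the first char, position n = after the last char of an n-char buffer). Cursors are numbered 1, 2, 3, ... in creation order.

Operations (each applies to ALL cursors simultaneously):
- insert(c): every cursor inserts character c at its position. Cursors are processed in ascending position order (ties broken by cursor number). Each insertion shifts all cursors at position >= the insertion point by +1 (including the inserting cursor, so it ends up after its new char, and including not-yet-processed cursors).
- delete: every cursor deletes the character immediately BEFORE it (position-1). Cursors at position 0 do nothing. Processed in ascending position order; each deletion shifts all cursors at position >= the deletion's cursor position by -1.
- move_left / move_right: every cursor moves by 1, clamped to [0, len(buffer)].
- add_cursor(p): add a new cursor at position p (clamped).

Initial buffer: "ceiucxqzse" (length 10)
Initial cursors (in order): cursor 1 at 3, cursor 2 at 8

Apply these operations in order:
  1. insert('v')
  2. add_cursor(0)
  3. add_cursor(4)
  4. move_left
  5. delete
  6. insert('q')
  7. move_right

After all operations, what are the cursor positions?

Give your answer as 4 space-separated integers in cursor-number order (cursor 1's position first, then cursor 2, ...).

After op 1 (insert('v')): buffer="ceivucxqzvse" (len 12), cursors c1@4 c2@10, authorship ...1.....2..
After op 2 (add_cursor(0)): buffer="ceivucxqzvse" (len 12), cursors c3@0 c1@4 c2@10, authorship ...1.....2..
After op 3 (add_cursor(4)): buffer="ceivucxqzvse" (len 12), cursors c3@0 c1@4 c4@4 c2@10, authorship ...1.....2..
After op 4 (move_left): buffer="ceivucxqzvse" (len 12), cursors c3@0 c1@3 c4@3 c2@9, authorship ...1.....2..
After op 5 (delete): buffer="cvucxqvse" (len 9), cursors c3@0 c1@1 c4@1 c2@6, authorship .1....2..
After op 6 (insert('q')): buffer="qcqqvucxqqvse" (len 13), cursors c3@1 c1@4 c4@4 c2@10, authorship 3.141....22..
After op 7 (move_right): buffer="qcqqvucxqqvse" (len 13), cursors c3@2 c1@5 c4@5 c2@11, authorship 3.141....22..

Answer: 5 11 2 5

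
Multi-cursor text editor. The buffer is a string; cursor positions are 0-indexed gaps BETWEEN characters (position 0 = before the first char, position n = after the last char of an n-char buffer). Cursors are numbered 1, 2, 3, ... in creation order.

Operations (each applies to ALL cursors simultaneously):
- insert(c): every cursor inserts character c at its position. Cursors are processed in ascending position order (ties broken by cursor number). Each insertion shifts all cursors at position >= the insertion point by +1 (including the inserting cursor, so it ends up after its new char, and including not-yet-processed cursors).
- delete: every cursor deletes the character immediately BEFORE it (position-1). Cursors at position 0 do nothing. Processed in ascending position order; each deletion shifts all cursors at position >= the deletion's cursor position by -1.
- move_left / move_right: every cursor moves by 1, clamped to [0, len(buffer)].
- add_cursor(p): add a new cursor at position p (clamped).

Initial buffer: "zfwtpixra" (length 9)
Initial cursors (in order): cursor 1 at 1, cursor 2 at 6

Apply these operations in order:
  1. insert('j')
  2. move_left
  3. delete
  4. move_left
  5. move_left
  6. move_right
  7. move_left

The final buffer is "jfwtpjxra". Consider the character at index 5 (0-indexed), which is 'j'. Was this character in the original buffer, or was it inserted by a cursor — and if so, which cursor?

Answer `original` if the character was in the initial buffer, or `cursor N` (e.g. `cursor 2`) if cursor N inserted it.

Answer: cursor 2

Derivation:
After op 1 (insert('j')): buffer="zjfwtpijxra" (len 11), cursors c1@2 c2@8, authorship .1.....2...
After op 2 (move_left): buffer="zjfwtpijxra" (len 11), cursors c1@1 c2@7, authorship .1.....2...
After op 3 (delete): buffer="jfwtpjxra" (len 9), cursors c1@0 c2@5, authorship 1....2...
After op 4 (move_left): buffer="jfwtpjxra" (len 9), cursors c1@0 c2@4, authorship 1....2...
After op 5 (move_left): buffer="jfwtpjxra" (len 9), cursors c1@0 c2@3, authorship 1....2...
After op 6 (move_right): buffer="jfwtpjxra" (len 9), cursors c1@1 c2@4, authorship 1....2...
After op 7 (move_left): buffer="jfwtpjxra" (len 9), cursors c1@0 c2@3, authorship 1....2...
Authorship (.=original, N=cursor N): 1 . . . . 2 . . .
Index 5: author = 2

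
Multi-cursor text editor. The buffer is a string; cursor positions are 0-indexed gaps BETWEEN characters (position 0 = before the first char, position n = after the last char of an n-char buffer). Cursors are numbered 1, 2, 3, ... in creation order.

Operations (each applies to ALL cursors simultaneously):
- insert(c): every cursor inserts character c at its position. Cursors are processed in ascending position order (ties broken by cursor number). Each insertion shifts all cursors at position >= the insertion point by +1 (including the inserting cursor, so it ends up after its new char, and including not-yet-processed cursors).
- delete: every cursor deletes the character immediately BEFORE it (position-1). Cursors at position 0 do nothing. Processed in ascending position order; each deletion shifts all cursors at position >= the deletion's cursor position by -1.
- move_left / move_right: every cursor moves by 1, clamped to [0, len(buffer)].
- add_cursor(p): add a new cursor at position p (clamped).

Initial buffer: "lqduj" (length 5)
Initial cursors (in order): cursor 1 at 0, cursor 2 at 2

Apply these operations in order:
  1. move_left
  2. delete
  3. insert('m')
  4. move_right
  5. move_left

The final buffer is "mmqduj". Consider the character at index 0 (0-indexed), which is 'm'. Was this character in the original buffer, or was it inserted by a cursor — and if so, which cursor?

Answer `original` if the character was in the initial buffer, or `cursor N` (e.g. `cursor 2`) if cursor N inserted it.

Answer: cursor 1

Derivation:
After op 1 (move_left): buffer="lqduj" (len 5), cursors c1@0 c2@1, authorship .....
After op 2 (delete): buffer="qduj" (len 4), cursors c1@0 c2@0, authorship ....
After op 3 (insert('m')): buffer="mmqduj" (len 6), cursors c1@2 c2@2, authorship 12....
After op 4 (move_right): buffer="mmqduj" (len 6), cursors c1@3 c2@3, authorship 12....
After op 5 (move_left): buffer="mmqduj" (len 6), cursors c1@2 c2@2, authorship 12....
Authorship (.=original, N=cursor N): 1 2 . . . .
Index 0: author = 1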